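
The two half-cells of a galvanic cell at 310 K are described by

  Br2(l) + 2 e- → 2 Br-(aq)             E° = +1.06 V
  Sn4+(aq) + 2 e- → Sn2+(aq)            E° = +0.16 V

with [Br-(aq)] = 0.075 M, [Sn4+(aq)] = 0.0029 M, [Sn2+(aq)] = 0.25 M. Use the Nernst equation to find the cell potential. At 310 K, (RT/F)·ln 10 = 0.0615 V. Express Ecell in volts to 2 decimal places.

+1.03 V

Since E°(Br₂/Br⁻) > E°(Sn⁴⁺/Sn²⁺), Br₂/Br⁻ serves as the cathode.
E°cell = E°cat − E°an = +1.06 − (+0.16) = +0.90 V; n = 2.
For the overall reaction Br2(l) + Sn2+(aq) → 2 Br-(aq) + Sn4+(aq), Q = ([Br-(aq)]^2·[Sn4+(aq)]) / [Sn2+(aq)] = 6.52×10^−5, giving log Q = −4.185.
Applying E = E° − (RT ln10/nF)·log Q gives +0.90 − (0.0615/2)(−4.185) = +1.03 V.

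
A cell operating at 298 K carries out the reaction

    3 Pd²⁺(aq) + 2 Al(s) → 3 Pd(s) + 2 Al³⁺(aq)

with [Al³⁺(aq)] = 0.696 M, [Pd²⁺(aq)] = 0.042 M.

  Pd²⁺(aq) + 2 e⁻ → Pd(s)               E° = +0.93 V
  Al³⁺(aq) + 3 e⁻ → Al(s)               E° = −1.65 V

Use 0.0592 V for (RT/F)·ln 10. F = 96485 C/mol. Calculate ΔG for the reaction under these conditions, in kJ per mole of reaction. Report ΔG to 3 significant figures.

E°cell = +0.93 − (−1.65) = +2.58 V; the balanced reaction transfers n = 6 electrons.
Q = [Al³⁺(aq)]^2 / [Pd²⁺(aq)]^3 = 6.54×10^3, so log Q = 3.815 and E = +2.58 − (0.0592/6)(3.815) = +2.5424 V.
Finally ΔG = −nFE = −(6)(96485 C/mol)(+2.5424 V) = −1470 kJ/mol.

−1470 kJ/mol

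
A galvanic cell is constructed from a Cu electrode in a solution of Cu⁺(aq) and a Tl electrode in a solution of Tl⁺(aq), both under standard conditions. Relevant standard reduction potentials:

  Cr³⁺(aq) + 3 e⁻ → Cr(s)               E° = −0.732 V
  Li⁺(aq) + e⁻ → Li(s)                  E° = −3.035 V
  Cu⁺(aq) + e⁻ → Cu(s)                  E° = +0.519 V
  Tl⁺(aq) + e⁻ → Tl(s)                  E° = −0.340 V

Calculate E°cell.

Of the two couples in this cell, the one with the more positive reduction potential is reduced at the cathode: here that is Cu⁺/Cu (+0.519 V); Tl⁺/Tl (−0.340 V) is the anode.
E°cell = E°(cathode) − E°(anode) = +0.519 − (−0.340) = +0.859 V.

+0.859 V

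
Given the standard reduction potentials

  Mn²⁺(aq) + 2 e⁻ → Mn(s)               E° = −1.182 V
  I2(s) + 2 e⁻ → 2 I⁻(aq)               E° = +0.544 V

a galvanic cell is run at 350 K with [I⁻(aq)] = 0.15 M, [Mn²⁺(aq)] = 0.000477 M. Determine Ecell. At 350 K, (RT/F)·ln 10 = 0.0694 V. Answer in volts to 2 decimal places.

Since E°(I₂/I⁻) > E°(Mn²⁺/Mn), I₂/I⁻ serves as the cathode.
The standard potential is +0.544 − (−1.182) = +1.726 V and the balanced reaction transfers n = 2 electrons.
The balanced reaction is I2(s) + Mn(s) → 2 I⁻(aq) + Mn²⁺(aq), so Q = [I⁻(aq)]^2·[Mn²⁺(aq)] = 1.07×10^−5 and log Q = −4.969.
Applying E = E° − (RT ln10/nF)·log Q gives +1.726 − (0.0694/2)(−4.969) = +1.90 V.

+1.90 V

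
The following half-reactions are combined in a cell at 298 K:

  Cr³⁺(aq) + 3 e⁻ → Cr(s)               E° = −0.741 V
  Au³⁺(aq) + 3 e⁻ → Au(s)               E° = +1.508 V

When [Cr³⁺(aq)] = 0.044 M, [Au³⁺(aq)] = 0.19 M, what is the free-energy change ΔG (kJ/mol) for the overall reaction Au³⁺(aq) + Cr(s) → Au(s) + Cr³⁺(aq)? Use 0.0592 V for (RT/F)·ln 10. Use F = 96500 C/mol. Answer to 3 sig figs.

−655 kJ/mol

The standard cell potential is +1.508 − (−0.741) = +2.249 V, with n = 3 electrons in the balanced equation.
Here Q = [Cr³⁺(aq)] / [Au³⁺(aq)] = 0.232 (log Q = −0.635), giving E = +2.249 − (0.0592/3)·(−0.635) = +2.2615 V.
ΔG = −nFE = −(3)(96500)(+2.2615) J/mol = −655 kJ/mol.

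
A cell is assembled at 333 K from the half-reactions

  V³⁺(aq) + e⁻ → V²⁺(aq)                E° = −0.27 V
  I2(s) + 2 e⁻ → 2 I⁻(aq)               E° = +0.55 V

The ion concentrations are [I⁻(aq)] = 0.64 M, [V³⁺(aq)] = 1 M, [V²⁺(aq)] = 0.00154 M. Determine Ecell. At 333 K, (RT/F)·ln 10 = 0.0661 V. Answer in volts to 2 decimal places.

+0.65 V

Since E°(I₂/I⁻) > E°(V³⁺/V²⁺), I₂/I⁻ serves as the cathode.
The standard potential is +0.55 − (−0.27) = +0.82 V and the balanced reaction transfers n = 2 electrons.
Balancing gives I2(s) + 2 V²⁺(aq) → 2 I⁻(aq) + 2 V³⁺(aq); hence Q = ([I⁻(aq)]^2·[V³⁺(aq)]^2) / [V²⁺(aq)]^2 = 1.73×10^5 (log Q = 5.237).
Applying E = E° − (RT ln10/nF)·log Q gives +0.82 − (0.0661/2)(5.237) = +0.65 V.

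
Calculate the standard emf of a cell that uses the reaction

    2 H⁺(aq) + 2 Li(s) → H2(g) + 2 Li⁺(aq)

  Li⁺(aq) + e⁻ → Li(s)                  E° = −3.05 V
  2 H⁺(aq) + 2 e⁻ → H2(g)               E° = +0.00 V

In the reaction as written, H⁺(aq) is reduced (cathode) and Li⁺(aq) is produced by oxidation at the anode.
E°cell = E°(cathode) − E°(anode) = +0.00 − (−3.05) = +3.05 V.

+3.05 V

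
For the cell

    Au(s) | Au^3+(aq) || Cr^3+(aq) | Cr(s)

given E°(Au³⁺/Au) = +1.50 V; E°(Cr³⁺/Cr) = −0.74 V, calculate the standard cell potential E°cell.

−2.24 V

By convention the left-hand electrode in cell notation is the anode (oxidation) and the right-hand electrode is the cathode (reduction).
E°cell = E°(right) − E°(left) = −0.74 − (+1.50) = −2.24 V.
The negative sign shows that, as written, the cell would require an external voltage to drive the reaction.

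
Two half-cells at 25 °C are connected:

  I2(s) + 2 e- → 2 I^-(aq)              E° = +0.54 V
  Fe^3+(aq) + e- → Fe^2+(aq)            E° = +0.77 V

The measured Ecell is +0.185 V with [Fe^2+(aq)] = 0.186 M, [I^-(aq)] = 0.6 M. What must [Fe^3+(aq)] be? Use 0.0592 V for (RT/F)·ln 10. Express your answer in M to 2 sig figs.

0.054 M

Fe³⁺/Fe²⁺ is the cathode (higher E°); E°cell = +0.77 − (+0.54) = +0.23 V with n = 2.
From the Nernst equation, log Q = n(E° − E)/0.0592 = 2·(+0.23 − (+0.185))/0.0592 = 1.520.
Balancing electrons gives 2 Fe^3+(aq) + 2 I^-(aq) → 2 Fe^2+(aq) + I2(s); thus Q = [Fe^2+(aq)]^2 / ([Fe^3+(aq)]^2·[I^-(aq)]^2).
Solving for the unknown gives log [Fe^3+(aq)] = −1.269, so [Fe^3+(aq)] ≈ 0.054 M.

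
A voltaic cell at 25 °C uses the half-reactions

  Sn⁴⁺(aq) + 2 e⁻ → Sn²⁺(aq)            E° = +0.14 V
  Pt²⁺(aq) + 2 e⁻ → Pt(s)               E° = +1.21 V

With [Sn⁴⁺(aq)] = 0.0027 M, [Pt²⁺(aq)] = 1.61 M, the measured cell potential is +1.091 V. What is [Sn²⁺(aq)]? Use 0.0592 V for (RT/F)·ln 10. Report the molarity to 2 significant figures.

0.0086 M

Pt²⁺/Pt is the cathode (higher E°); E°cell = +1.21 − (+0.14) = +1.07 V with n = 2.
Since E = E° − (0.0592/n)·log Q, log Q = n(E° − E)/0.0592 = −0.709.
For Pt²⁺(aq) + Sn²⁺(aq) → Pt(s) + Sn⁴⁺(aq), the reaction quotient is Q = [Sn⁴⁺(aq)] / ([Pt²⁺(aq)]·[Sn²⁺(aq)]).
Solving for the unknown gives log [Sn²⁺(aq)] = −2.066, so [Sn²⁺(aq)] ≈ 0.0086 M.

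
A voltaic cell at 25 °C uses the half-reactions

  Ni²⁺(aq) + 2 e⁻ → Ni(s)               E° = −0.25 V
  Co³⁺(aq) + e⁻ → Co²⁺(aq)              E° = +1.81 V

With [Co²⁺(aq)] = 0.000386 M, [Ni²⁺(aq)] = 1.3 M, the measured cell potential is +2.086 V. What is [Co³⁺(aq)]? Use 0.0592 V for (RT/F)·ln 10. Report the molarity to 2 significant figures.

0.0012 M

Co³⁺/Co²⁺ is the cathode (higher E°); E°cell = +1.81 − (−0.25) = +2.06 V with n = 2.
From the Nernst equation, log Q = n(E° − E)/0.0592 = 2·(+2.06 − (+2.086))/0.0592 = −0.878.
Balancing electrons gives 2 Co³⁺(aq) + Ni(s) → 2 Co²⁺(aq) + Ni²⁺(aq); thus Q = ([Co²⁺(aq)]^2·[Ni²⁺(aq)]) / [Co³⁺(aq)]^2.
Solving for the unknown gives log [Co³⁺(aq)] = −2.917, so [Co³⁺(aq)] ≈ 0.0012 M.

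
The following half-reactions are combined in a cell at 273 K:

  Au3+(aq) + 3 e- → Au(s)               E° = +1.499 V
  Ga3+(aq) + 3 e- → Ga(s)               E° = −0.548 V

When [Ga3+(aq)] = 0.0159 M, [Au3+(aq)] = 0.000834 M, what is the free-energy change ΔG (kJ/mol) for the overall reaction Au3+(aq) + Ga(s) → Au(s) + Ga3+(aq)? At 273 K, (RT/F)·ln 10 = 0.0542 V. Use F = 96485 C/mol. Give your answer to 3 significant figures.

The standard cell potential is +1.499 − (−0.548) = +2.047 V, with n = 3 electrons in the balanced equation.
The reaction quotient is [Ga3+(aq)] / [Au3+(aq)] = 19.1; by Nernst, E = +2.047 − (0.0542/3)(1.280) = +2.0239 V.
ΔG = −nFE = −(3)(96485)(+2.0239) J/mol = −586 kJ/mol.

−586 kJ/mol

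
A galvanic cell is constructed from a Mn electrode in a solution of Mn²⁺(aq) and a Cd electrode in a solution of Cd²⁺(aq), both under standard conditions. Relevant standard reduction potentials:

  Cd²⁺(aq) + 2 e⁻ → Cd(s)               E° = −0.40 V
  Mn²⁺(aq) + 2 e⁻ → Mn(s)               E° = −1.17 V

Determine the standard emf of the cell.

+0.77 V

Of the two couples in this cell, the one with the more positive reduction potential is reduced at the cathode: here that is Cd²⁺/Cd (−0.40 V); Mn²⁺/Mn (−1.17 V) is the anode.
E°cell = E°(cathode) − E°(anode) = −0.40 − (−1.17) = +0.77 V.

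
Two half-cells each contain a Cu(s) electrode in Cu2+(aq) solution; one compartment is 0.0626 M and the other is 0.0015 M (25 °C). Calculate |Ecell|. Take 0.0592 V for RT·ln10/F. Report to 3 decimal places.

For a concentration cell E°cell = 0, since both electrodes use the same couple.
The compartment with the higher Cu2+(aq) concentration (0.0626 M) acts as the cathode; ions are reduced there and produced at the dilute (0.0015 M) anode.
With n = 2, Ecell = −(0.0592/2)·log([dilute]/[conc]) = −(0.0592/2)·log(0.0015/0.0626) = +0.048 V.

0.048 V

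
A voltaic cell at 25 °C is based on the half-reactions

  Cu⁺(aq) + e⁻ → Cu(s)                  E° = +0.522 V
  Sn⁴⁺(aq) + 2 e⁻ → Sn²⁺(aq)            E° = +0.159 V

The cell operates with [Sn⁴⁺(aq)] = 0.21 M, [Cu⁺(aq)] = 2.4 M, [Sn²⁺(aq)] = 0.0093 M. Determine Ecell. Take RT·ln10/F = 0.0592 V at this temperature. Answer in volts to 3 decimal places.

+0.345 V

The Cu⁺/Cu couple has the more positive E°, so it is the cathode; Sn⁴⁺/Sn²⁺ is the anode.
E°cell = +0.522 − (+0.159) = +0.363 V, with n = 2 electrons transferred.
For the overall reaction 2 Cu⁺(aq) + Sn²⁺(aq) → 2 Cu(s) + Sn⁴⁺(aq), Q = [Sn⁴⁺(aq)] / ([Cu⁺(aq)]^2·[Sn²⁺(aq)]) = 3.92, giving log Q = 0.593.
E = E° − (0.0592/n)·log Q = +0.363 − (0.0592/2)(0.593) = +0.345 V.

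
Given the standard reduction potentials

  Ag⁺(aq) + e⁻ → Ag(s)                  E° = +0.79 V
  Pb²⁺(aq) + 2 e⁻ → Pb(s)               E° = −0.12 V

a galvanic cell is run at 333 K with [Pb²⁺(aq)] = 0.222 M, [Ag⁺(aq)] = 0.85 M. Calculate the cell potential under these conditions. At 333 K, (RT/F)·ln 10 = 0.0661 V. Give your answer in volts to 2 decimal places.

+0.93 V

Since E°(Ag⁺/Ag) > E°(Pb²⁺/Pb), Ag⁺/Ag serves as the cathode.
E°cell = +0.79 − (−0.12) = +0.91 V, with n = 2 electrons transferred.
For the overall reaction 2 Ag⁺(aq) + Pb(s) → 2 Ag(s) + Pb²⁺(aq), Q = [Pb²⁺(aq)] / [Ag⁺(aq)]^2 = 0.307, giving log Q = −0.512.
Applying E = E° − (RT ln10/nF)·log Q gives +0.91 − (0.0661/2)(−0.512) = +0.93 V.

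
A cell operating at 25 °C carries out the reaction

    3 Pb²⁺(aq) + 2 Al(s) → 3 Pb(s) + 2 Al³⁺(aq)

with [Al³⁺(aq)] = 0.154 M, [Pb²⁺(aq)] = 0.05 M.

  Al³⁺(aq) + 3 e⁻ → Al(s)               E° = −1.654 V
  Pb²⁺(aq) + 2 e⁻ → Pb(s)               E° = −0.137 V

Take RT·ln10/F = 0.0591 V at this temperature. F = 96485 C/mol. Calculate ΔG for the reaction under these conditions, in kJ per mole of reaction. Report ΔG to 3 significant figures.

−865 kJ/mol

E°cell = −0.137 − (−1.654) = +1.517 V; the balanced reaction transfers n = 6 electrons.
Here Q = [Al³⁺(aq)]^2 / [Pb²⁺(aq)]^3 = 190 (log Q = 2.278), giving E = +1.517 − (0.0591/6)·(2.278) = +1.4946 V.
Finally ΔG = −nFE = −(6)(96485 C/mol)(+1.4946 V) = −865 kJ/mol.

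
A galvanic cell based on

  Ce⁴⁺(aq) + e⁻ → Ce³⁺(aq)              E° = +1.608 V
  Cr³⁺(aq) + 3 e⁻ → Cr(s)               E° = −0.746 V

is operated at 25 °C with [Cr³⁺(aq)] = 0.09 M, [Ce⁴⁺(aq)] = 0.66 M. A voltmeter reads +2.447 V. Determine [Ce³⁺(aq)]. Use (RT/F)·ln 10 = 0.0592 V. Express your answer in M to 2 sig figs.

The Ce⁴⁺/Ce³⁺ couple has the larger reduction potential, so it is the cathode: E°cell = +1.608 − (−0.746) = +2.354 V and n = 3.
Rearranging E = E° − (0.0592/n)·log Q gives log Q = 3(+2.354 − (+2.447))/0.0592 = −4.713.
Balancing electrons gives 3 Ce⁴⁺(aq) + Cr(s) → 3 Ce³⁺(aq) + Cr³⁺(aq); thus Q = ([Ce³⁺(aq)]^3·[Cr³⁺(aq)]) / [Ce⁴⁺(aq)]^3.
Substituting the known concentrations and solving, log [Ce³⁺(aq)] = −1.403 and [Ce³⁺(aq)] = 0.040 M.

0.040 M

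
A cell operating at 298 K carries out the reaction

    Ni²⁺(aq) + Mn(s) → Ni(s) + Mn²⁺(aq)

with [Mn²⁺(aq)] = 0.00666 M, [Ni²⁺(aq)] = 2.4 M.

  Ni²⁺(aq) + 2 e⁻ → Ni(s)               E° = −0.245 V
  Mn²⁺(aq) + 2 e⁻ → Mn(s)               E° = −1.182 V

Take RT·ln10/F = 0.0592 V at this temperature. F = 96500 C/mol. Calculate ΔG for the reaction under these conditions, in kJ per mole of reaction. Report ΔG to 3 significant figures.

−195 kJ/mol

The standard cell potential is −0.245 − (−1.182) = +0.937 V, with n = 2 electrons in the balanced equation.
The reaction quotient is [Mn²⁺(aq)] / [Ni²⁺(aq)] = 0.00278; by Nernst, E = +0.937 − (0.0592/2)(−2.557) = +1.0127 V.
ΔG = −nFE = −(2)(96500)(+1.0127) J/mol = −195 kJ/mol.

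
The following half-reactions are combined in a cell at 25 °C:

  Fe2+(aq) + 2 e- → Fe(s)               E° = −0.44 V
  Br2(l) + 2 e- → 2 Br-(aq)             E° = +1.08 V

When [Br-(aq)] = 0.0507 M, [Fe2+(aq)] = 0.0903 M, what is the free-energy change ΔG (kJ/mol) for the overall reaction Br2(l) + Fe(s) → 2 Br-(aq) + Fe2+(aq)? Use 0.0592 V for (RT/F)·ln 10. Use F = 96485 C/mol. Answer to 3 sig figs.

With Br₂/Br⁻ reduced at the cathode, E°cell = +1.08 − (−0.44) = +1.52 V and n = 2.
The reaction quotient is [Br-(aq)]^2·[Fe2+(aq)] = 0.000232; by Nernst, E = +1.52 − (0.0592/2)(−3.634) = +1.6276 V.
Finally ΔG = −nFE = −(2)(96485 C/mol)(+1.6276 V) = −314 kJ/mol.

−314 kJ/mol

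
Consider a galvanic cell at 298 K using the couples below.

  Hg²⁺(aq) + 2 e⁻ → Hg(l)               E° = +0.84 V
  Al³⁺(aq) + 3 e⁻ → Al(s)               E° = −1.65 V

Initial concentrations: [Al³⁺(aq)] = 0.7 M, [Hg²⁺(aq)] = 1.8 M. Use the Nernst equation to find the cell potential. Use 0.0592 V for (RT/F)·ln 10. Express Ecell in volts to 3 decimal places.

Since E°(Hg²⁺/Hg) > E°(Al³⁺/Al), Hg²⁺/Hg serves as the cathode.
E°cell = E°cat − E°an = +0.84 − (−1.65) = +2.49 V; n = 6.
For the overall reaction 3 Hg²⁺(aq) + 2 Al(s) → 3 Hg(l) + 2 Al³⁺(aq), Q = [Al³⁺(aq)]^2 / [Hg²⁺(aq)]^3 = 0.084, giving log Q = −1.076.
By the Nernst equation, E = +2.49 − (0.0592/6)·(−1.076) = +2.501 V.

+2.501 V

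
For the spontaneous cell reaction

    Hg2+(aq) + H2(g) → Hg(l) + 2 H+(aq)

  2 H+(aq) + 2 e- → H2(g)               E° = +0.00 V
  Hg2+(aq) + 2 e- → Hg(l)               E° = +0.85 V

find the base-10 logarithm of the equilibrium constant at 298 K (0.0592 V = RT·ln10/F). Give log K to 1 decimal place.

The Hg²⁺/Hg couple is reduced (cathode); E°cell = +0.85 − (+0.00) = +0.85 V with n = 2.
At equilibrium E = 0, so log K = nE°cell / 0.0592 = (2)(+0.85) / 0.0592 = 28.7.

log K = 28.7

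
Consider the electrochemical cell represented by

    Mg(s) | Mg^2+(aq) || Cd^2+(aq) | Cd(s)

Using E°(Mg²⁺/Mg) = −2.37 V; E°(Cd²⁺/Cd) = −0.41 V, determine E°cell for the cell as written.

+1.96 V

By convention the left-hand electrode in cell notation is the anode (oxidation) and the right-hand electrode is the cathode (reduction).
E°cell = E°(right) − E°(left) = −0.41 − (−2.37) = +1.96 V.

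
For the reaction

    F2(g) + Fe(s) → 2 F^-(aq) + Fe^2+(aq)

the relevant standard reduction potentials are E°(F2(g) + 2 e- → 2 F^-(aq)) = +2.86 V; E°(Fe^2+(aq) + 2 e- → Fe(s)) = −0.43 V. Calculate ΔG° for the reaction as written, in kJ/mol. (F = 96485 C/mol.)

−635 kJ/mol

In the reaction as written F2(g) is reduced, so the F₂/F⁻ couple is the cathode and Fe²⁺/Fe is the anode.
E°cell = +2.86 − (−0.43) = +3.29 V; balancing electrons gives n = 2.
ΔG° = −nFE°cell = −(2)(96485)(+3.29) J/mol = −635 kJ/mol.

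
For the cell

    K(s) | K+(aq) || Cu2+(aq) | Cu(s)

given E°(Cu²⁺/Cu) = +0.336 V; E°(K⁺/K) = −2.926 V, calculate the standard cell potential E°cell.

+3.262 V

By convention the left-hand electrode in cell notation is the anode (oxidation) and the right-hand electrode is the cathode (reduction).
E°cell = E°(right) − E°(left) = +0.336 − (−2.926) = +3.262 V.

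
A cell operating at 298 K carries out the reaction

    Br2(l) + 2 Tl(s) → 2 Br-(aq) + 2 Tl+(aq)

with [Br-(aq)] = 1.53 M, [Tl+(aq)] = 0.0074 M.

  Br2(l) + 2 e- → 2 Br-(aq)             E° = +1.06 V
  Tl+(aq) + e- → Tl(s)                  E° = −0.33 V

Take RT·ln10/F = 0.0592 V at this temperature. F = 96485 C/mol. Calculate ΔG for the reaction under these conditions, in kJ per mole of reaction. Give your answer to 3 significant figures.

−290 kJ/mol

E°cell = +1.06 − (−0.33) = +1.39 V; the balanced reaction transfers n = 2 electrons.
Q = [Br-(aq)]^2·[Tl+(aq)]^2 = 0.000128, so log Q = −3.892 and E = +1.39 − (0.0592/2)(−3.892) = +1.5052 V.
ΔG = −nFE = −(2)(96485)(+1.5052) J/mol = −290 kJ/mol.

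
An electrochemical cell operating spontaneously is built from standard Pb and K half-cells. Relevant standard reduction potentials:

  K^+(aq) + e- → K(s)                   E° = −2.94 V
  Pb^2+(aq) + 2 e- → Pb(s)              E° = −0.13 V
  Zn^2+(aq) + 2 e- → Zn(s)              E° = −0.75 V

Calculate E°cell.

+2.81 V

Of the two couples in this cell, the one with the more positive reduction potential is reduced at the cathode: here that is Pb²⁺/Pb (−0.13 V); K⁺/K (−2.94 V) is the anode.
E°cell = E°(cathode) − E°(anode) = −0.13 − (−2.94) = +2.81 V.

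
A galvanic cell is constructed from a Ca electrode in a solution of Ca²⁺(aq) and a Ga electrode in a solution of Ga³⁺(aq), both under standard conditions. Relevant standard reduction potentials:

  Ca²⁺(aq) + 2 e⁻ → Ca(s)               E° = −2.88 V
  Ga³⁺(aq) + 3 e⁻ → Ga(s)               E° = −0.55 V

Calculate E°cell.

The Ga³⁺/Ga couple has the higher E°, so Ga ion is reduced (cathode) and Ca is oxidized (anode).
E°cell = E°(cathode) − E°(anode) = −0.55 − (−2.88) = +2.33 V.

+2.33 V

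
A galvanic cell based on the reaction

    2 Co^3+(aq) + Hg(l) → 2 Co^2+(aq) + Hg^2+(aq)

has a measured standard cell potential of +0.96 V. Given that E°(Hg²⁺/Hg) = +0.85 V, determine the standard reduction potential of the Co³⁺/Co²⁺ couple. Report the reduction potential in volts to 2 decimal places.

In the reaction as written the Co³⁺/Co²⁺ couple is reduced (cathode) and Hg²⁺/Hg is oxidized (anode), so E°cell = E°(Co³⁺/Co²⁺) − E°(Hg²⁺/Hg).
E°(Co³⁺/Co²⁺) = E°cell + E°(anode) = +0.96 + (+0.85) = +1.81 V.

+1.81 V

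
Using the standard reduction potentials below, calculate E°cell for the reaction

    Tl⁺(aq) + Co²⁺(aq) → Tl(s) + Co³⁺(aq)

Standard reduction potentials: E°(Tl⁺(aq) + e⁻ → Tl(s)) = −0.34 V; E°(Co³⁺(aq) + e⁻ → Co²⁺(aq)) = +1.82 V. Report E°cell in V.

−2.16 V

In the reaction as written, Tl⁺(aq) is reduced (cathode) and Co³⁺(aq) is produced by oxidation at the anode.
E°cell = E°(cathode) − E°(anode) = −0.34 − (+1.82) = −2.16 V.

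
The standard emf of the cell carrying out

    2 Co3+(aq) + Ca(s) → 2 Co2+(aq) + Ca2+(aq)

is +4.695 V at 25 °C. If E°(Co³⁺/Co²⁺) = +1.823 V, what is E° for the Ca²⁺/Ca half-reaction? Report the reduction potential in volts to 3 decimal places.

In the reaction as written the Co³⁺/Co²⁺ couple is reduced (cathode) and Ca²⁺/Ca is oxidized (anode), so E°cell = E°(Co³⁺/Co²⁺) − E°(Ca²⁺/Ca).
E°(Ca²⁺/Ca) = E°(cathode) − E°cell = +1.823 − (+4.695) = −2.872 V.

−2.872 V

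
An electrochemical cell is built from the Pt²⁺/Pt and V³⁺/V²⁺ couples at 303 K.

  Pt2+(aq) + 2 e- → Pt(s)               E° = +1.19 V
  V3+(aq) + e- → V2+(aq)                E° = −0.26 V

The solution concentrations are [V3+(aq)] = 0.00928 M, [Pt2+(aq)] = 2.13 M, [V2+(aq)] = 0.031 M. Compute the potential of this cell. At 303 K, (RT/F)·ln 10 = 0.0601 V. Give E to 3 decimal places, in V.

Since E°(Pt²⁺/Pt) > E°(V³⁺/V²⁺), Pt²⁺/Pt serves as the cathode.
E°cell = +1.19 − (−0.26) = +1.45 V, with n = 2 electrons transferred.
The balanced reaction is Pt2+(aq) + 2 V2+(aq) → Pt(s) + 2 V3+(aq), so Q = [V3+(aq)]^2 / ([Pt2+(aq)]·[V2+(aq)]^2) = 0.0421 and log Q = −1.376.
Applying E = E° − (RT ln10/nF)·log Q gives +1.45 − (0.0601/2)(−1.376) = +1.491 V.

+1.491 V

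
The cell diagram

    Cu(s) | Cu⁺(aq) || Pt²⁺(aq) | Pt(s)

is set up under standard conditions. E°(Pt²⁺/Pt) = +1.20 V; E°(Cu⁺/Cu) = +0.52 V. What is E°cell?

+0.68 V

By convention the left-hand electrode in cell notation is the anode (oxidation) and the right-hand electrode is the cathode (reduction).
E°cell = E°(right) − E°(left) = +1.20 − (+0.52) = +0.68 V.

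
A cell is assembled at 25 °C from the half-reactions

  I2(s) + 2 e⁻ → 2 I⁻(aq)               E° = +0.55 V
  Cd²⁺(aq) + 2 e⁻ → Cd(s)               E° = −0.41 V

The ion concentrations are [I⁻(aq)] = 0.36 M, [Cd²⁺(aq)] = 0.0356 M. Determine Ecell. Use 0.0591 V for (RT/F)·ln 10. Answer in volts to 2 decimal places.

Since E°(I₂/I⁻) > E°(Cd²⁺/Cd), I₂/I⁻ serves as the cathode.
The standard potential is +0.55 − (−0.41) = +0.96 V and the balanced reaction transfers n = 2 electrons.
Balancing gives I2(s) + Cd(s) → 2 I⁻(aq) + Cd²⁺(aq); hence Q = [I⁻(aq)]^2·[Cd²⁺(aq)] = 0.00461 (log Q = −2.336).
E = E° − (0.0591/n)·log Q = +0.96 − (0.0591/2)(−2.336) = +1.03 V.

+1.03 V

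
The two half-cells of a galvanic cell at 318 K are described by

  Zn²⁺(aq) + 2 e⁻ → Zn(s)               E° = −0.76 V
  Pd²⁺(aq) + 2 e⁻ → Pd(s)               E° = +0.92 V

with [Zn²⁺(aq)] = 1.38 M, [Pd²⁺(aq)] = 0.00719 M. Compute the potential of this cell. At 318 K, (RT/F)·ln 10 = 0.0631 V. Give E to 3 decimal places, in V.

Since E°(Pd²⁺/Pd) > E°(Zn²⁺/Zn), Pd²⁺/Pd serves as the cathode.
E°cell = E°cat − E°an = +0.92 − (−0.76) = +1.68 V; n = 2.
For the overall reaction Pd²⁺(aq) + Zn(s) → Pd(s) + Zn²⁺(aq), Q = [Zn²⁺(aq)] / [Pd²⁺(aq)] = 192, giving log Q = 2.283.
E = E° − (0.0631/n)·log Q = +1.68 − (0.0631/2)(2.283) = +1.608 V.

+1.608 V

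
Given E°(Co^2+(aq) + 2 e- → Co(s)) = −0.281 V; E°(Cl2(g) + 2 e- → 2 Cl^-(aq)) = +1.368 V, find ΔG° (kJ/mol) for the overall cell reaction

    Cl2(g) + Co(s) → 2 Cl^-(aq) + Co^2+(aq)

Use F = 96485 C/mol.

−318 kJ/mol

In the reaction as written Cl2(g) is reduced, so the Cl₂/Cl⁻ couple is the cathode and Co²⁺/Co is the anode.
E°cell = +1.368 − (−0.281) = +1.649 V; balancing electrons gives n = 2.
ΔG° = −nFE°cell = −(2)(96485)(+1.649) J/mol = −318 kJ/mol.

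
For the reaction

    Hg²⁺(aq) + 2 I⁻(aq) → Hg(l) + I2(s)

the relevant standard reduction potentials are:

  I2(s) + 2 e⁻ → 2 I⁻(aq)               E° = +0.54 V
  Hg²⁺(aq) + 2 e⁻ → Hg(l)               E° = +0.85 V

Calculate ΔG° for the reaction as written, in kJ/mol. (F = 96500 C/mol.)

−59.8 kJ/mol

In the reaction as written Hg²⁺(aq) is reduced, so the Hg²⁺/Hg couple is the cathode and I₂/I⁻ is the anode.
E°cell = +0.85 − (+0.54) = +0.31 V; balancing electrons gives n = 2.
ΔG° = −nFE°cell = −(2)(96500)(+0.31) J/mol = −59.8 kJ/mol.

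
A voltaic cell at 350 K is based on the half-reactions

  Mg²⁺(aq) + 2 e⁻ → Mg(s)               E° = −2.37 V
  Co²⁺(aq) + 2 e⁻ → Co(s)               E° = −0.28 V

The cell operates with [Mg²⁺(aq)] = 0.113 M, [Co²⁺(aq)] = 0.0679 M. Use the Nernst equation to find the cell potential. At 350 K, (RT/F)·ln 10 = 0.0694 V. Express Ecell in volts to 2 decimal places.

Co²⁺/Co is reduced (cathode, E° = −0.28 V) and Mg²⁺/Mg is oxidized (anode).
E°cell = −0.28 − (−2.37) = +2.09 V, with n = 2 electrons transferred.
The balanced reaction is Co²⁺(aq) + Mg(s) → Co(s) + Mg²⁺(aq), so Q = [Mg²⁺(aq)] / [Co²⁺(aq)] = 1.66 and log Q = 0.221.
E = E° − (0.0694/n)·log Q = +2.09 − (0.0694/2)(0.221) = +2.08 V.

+2.08 V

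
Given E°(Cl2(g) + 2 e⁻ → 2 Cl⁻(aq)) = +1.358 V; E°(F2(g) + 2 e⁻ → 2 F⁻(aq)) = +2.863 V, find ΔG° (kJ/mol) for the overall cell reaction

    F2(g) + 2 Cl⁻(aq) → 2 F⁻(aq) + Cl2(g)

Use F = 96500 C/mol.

In the reaction as written F2(g) is reduced, so the F₂/F⁻ couple is the cathode and Cl₂/Cl⁻ is the anode.
E°cell = +2.863 − (+1.358) = +1.505 V; balancing electrons gives n = 2.
ΔG° = −nFE°cell = −(2)(96500)(+1.505) J/mol = −290 kJ/mol.

−290 kJ/mol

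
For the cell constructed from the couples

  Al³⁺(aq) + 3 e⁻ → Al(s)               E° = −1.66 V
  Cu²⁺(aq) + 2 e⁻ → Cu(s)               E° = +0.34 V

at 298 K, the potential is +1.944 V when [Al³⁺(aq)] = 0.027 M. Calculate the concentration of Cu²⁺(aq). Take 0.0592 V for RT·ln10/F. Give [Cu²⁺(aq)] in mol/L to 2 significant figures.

Cu²⁺/Cu is the cathode (higher E°); E°cell = +0.34 − (−1.66) = +2.00 V with n = 6.
Since E = E° − (0.0592/n)·log Q, log Q = n(E° − E)/0.0592 = 5.676.
Balancing electrons gives 3 Cu²⁺(aq) + 2 Al(s) → 3 Cu(s) + 2 Al³⁺(aq); thus Q = [Al³⁺(aq)]^2 / [Cu²⁺(aq)]^3.
Solving for the unknown gives log [Cu²⁺(aq)] = −2.938, so [Cu²⁺(aq)] ≈ 0.0012 M.

0.0012 M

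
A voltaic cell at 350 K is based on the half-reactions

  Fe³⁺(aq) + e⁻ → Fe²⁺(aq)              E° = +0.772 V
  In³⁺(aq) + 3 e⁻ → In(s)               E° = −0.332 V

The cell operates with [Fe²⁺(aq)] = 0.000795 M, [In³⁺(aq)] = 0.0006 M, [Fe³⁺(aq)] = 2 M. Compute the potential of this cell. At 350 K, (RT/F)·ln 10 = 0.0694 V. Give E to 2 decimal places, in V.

Fe³⁺/Fe²⁺ is reduced (cathode, E° = +0.772 V) and In³⁺/In is oxidized (anode).
E°cell = +0.772 − (−0.332) = +1.104 V, with n = 3 electrons transferred.
The balanced reaction is 3 Fe³⁺(aq) + In(s) → 3 Fe²⁺(aq) + In³⁺(aq), so Q = ([Fe²⁺(aq)]^3·[In³⁺(aq)]) / [Fe³⁺(aq)]^3 = 3.77×10^−14 and log Q = −13.424.
By the Nernst equation, E = +1.104 − (0.0694/3)·(−13.424) = +1.41 V.

+1.41 V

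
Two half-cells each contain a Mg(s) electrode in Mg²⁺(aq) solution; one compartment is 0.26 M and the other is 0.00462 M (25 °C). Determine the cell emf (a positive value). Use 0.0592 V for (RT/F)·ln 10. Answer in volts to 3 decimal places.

For a concentration cell E°cell = 0, since both electrodes use the same couple.
The compartment with the higher Mg²⁺(aq) concentration (0.26 M) acts as the cathode; ions are reduced there and produced at the dilute (0.00462 M) anode.
With n = 2, Ecell = −(0.0592/2)·log([dilute]/[conc]) = −(0.0592/2)·log(0.00462/0.26) = +0.052 V.

0.052 V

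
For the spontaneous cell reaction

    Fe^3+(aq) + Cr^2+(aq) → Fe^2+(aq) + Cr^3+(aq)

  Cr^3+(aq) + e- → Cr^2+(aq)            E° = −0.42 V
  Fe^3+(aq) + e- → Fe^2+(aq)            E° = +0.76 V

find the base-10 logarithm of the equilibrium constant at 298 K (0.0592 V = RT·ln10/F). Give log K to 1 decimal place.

log K = 19.9

The Fe³⁺/Fe²⁺ couple is reduced (cathode); E°cell = +0.76 − (−0.42) = +1.18 V with n = 1.
At equilibrium E = 0, so log K = nE°cell / 0.0592 = (1)(+1.18) / 0.0592 = 19.9.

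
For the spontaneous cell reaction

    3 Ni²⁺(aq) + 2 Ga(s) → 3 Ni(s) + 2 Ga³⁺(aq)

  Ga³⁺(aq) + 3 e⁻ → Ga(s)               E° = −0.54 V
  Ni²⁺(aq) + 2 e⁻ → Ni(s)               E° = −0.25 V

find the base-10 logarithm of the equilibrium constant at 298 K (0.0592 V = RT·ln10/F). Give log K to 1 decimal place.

log K = 29.4

The Ni²⁺/Ni couple is reduced (cathode); E°cell = −0.25 − (−0.54) = +0.29 V with n = 6.
At equilibrium E = 0, so log K = nE°cell / 0.0592 = (6)(+0.29) / 0.0592 = 29.4.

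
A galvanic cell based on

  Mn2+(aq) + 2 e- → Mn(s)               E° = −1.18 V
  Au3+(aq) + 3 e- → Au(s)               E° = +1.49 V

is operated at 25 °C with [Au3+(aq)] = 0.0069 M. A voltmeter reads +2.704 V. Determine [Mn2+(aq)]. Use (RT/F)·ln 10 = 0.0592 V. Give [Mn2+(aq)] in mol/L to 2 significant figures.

With Au³⁺/Au at the cathode and Mn²⁺/Mn at the anode, E°cell = +1.49 − (−1.18) = +2.67 V (n = 6).
Since E = E° − (0.0592/n)·log Q, log Q = n(E° − E)/0.0592 = −3.446.
The balanced reaction is 2 Au3+(aq) + 3 Mn(s) → 2 Au(s) + 3 Mn2+(aq), so Q = [Mn2+(aq)]^3 / [Au3+(aq)]^2.
Solving for the unknown gives log [Mn2+(aq)] = −2.589, so [Mn2+(aq)] ≈ 0.0026 M.

0.0026 M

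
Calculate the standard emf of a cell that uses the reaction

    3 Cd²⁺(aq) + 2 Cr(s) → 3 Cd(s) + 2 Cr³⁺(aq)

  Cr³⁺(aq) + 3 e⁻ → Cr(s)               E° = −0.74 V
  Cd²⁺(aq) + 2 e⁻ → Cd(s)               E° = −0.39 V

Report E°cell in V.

Cd²⁺(aq) gains electrons, so the Cd²⁺/Cd couple is the cathode; the Cr³⁺/Cr couple is the anode.
E°cell = E°(cathode) − E°(anode) = −0.39 − (−0.74) = +0.35 V.
The positive value indicates the reaction is spontaneous as written.

+0.35 V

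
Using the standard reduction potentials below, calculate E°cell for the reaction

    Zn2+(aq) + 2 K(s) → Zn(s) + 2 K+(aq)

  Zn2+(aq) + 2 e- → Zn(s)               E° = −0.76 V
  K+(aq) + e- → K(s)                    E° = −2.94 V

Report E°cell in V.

Zn2+(aq) gains electrons, so the Zn²⁺/Zn couple is the cathode; the K⁺/K couple is the anode.
E°cell = E°(cathode) − E°(anode) = −0.76 − (−2.94) = +2.18 V.

+2.18 V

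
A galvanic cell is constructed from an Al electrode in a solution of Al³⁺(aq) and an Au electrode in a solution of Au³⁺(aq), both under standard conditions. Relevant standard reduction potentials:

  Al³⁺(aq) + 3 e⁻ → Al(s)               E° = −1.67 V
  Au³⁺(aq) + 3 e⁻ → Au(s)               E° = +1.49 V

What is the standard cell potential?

The Au³⁺/Au couple has the higher E°, so Au ion is reduced (cathode) and Al is oxidized (anode).
E°cell = E°(cathode) − E°(anode) = +1.49 − (−1.67) = +3.16 V.

+3.16 V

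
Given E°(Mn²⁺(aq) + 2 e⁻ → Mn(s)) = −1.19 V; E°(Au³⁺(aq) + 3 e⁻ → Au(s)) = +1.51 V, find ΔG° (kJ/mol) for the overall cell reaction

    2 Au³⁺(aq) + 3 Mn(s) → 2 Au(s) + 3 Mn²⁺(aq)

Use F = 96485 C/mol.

In the reaction as written Au³⁺(aq) is reduced, so the Au³⁺/Au couple is the cathode and Mn²⁺/Mn is the anode.
E°cell = +1.51 − (−1.19) = +2.70 V; balancing electrons gives n = 6.
ΔG° = −nFE°cell = −(6)(96485)(+2.70) J/mol = −1563 kJ/mol.

−1563 kJ/mol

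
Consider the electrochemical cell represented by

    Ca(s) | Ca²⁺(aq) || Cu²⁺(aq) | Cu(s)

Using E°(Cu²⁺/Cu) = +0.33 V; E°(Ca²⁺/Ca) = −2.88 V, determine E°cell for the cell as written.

By convention the left-hand electrode in cell notation is the anode (oxidation) and the right-hand electrode is the cathode (reduction).
E°cell = E°(right) − E°(left) = +0.33 − (−2.88) = +3.21 V.

+3.21 V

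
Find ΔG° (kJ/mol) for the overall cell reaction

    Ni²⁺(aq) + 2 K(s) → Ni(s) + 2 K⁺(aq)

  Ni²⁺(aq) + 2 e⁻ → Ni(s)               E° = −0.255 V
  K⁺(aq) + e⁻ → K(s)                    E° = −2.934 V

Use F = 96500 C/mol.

In the reaction as written Ni²⁺(aq) is reduced, so the Ni²⁺/Ni couple is the cathode and K⁺/K is the anode.
E°cell = −0.255 − (−2.934) = +2.679 V; balancing electrons gives n = 2.
ΔG° = −nFE°cell = −(2)(96500)(+2.679) J/mol = −517 kJ/mol.

−517 kJ/mol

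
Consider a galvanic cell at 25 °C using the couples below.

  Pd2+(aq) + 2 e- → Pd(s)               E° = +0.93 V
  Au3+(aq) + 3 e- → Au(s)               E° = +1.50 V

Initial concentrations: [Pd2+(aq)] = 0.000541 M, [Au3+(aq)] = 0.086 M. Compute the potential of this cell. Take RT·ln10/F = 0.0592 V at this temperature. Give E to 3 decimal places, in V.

The Au³⁺/Au couple has the more positive E°, so it is the cathode; Pd²⁺/Pd is the anode.
The standard potential is +1.50 − (+0.93) = +0.57 V and the balanced reaction transfers n = 6 electrons.
For the overall reaction 2 Au3+(aq) + 3 Pd(s) → 2 Au(s) + 3 Pd2+(aq), Q = [Pd2+(aq)]^3 / [Au3+(aq)]^2 = 2.14×10^−8, giving log Q = −7.669.
By the Nernst equation, E = +0.57 − (0.0592/6)·(−7.669) = +0.646 V.

+0.646 V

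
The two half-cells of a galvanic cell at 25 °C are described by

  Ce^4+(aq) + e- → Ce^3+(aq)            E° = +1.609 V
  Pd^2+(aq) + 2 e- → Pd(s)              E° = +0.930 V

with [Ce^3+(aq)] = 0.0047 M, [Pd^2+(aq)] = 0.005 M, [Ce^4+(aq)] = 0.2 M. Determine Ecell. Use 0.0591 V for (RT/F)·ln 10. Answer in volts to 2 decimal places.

+0.84 V

Ce⁴⁺/Ce³⁺ is reduced (cathode, E° = +1.609 V) and Pd²⁺/Pd is oxidized (anode).
The standard potential is +1.609 − (+0.930) = +0.679 V and the balanced reaction transfers n = 2 electrons.
Balancing gives 2 Ce^4+(aq) + Pd(s) → 2 Ce^3+(aq) + Pd^2+(aq); hence Q = ([Ce^3+(aq)]^2·[Pd^2+(aq)]) / [Ce^4+(aq)]^2 = 2.76×10^−6 (log Q = −5.559).
Applying E = E° − (RT ln10/nF)·log Q gives +0.679 − (0.0591/2)(−5.559) = +0.84 V.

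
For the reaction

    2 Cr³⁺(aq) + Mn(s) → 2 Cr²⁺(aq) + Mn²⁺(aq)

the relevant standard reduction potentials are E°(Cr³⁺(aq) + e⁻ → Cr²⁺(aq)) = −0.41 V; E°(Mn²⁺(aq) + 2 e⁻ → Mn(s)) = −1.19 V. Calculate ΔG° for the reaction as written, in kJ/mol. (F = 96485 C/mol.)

In the reaction as written Cr³⁺(aq) is reduced, so the Cr³⁺/Cr²⁺ couple is the cathode and Mn²⁺/Mn is the anode.
E°cell = −0.41 − (−1.19) = +0.78 V; balancing electrons gives n = 2.
ΔG° = −nFE°cell = −(2)(96485)(+0.78) J/mol = −151 kJ/mol.

−151 kJ/mol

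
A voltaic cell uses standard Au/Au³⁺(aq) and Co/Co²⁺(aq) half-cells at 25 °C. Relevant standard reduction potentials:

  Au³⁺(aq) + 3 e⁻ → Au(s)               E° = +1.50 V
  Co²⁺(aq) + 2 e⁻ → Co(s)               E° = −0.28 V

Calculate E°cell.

The Au³⁺/Au couple has the higher E°, so Au ion is reduced (cathode) and Co is oxidized (anode).
E°cell = E°(cathode) − E°(anode) = +1.50 − (−0.28) = +1.78 V.

+1.78 V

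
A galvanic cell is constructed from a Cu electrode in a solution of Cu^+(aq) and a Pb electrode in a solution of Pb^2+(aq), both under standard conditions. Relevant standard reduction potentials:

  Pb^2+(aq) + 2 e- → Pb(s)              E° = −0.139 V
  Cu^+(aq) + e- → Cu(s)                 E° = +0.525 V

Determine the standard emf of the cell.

+0.664 V

Of the two couples in this cell, the one with the more positive reduction potential is reduced at the cathode: here that is Cu⁺/Cu (+0.525 V); Pb²⁺/Pb (−0.139 V) is the anode.
E°cell = E°(cathode) − E°(anode) = +0.525 − (−0.139) = +0.664 V.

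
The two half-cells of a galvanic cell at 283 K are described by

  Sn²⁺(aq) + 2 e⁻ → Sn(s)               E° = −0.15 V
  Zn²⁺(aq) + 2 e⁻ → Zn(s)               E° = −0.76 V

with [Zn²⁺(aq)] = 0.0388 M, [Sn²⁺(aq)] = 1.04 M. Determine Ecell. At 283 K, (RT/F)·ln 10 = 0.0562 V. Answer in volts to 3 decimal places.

+0.650 V

Sn²⁺/Sn is reduced (cathode, E° = −0.15 V) and Zn²⁺/Zn is oxidized (anode).
E°cell = −0.15 − (−0.76) = +0.61 V, with n = 2 electrons transferred.
Balancing gives Sn²⁺(aq) + Zn(s) → Sn(s) + Zn²⁺(aq); hence Q = [Zn²⁺(aq)] / [Sn²⁺(aq)] = 0.0373 (log Q = −1.428).
E = E° − (0.0562/n)·log Q = +0.61 − (0.0562/2)(−1.428) = +0.650 V.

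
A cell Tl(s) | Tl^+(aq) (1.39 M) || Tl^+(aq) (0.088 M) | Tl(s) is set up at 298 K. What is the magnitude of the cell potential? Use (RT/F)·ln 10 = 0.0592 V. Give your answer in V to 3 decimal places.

For a concentration cell E°cell = 0, since both electrodes use the same couple.
The compartment with the higher Tl^+(aq) concentration (1.39 M) acts as the cathode; ions are reduced there and produced at the dilute (0.088 M) anode.
With n = 1, Ecell = −(0.0592/1)·log([dilute]/[conc]) = −(0.0592/1)·log(0.088/1.39) = +0.071 V.

0.071 V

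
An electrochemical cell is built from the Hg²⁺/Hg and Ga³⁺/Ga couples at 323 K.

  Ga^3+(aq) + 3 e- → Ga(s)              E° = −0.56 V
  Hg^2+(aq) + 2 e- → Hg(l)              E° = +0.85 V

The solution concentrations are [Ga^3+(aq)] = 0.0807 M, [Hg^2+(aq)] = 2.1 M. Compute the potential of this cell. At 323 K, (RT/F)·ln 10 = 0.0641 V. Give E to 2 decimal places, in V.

+1.44 V

Since E°(Hg²⁺/Hg) > E°(Ga³⁺/Ga), Hg²⁺/Hg serves as the cathode.
E°cell = E°cat − E°an = +0.85 − (−0.56) = +1.41 V; n = 6.
For the overall reaction 3 Hg^2+(aq) + 2 Ga(s) → 3 Hg(l) + 2 Ga^3+(aq), Q = [Ga^3+(aq)]^2 / [Hg^2+(aq)]^3 = 0.000703, giving log Q = −3.153.
By the Nernst equation, E = +1.41 − (0.0641/6)·(−3.153) = +1.44 V.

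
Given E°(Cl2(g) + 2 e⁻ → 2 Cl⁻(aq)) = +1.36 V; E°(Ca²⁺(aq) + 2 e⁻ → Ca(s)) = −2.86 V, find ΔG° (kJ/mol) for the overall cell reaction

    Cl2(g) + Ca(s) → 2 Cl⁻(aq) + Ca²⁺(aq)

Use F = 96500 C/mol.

In the reaction as written Cl2(g) is reduced, so the Cl₂/Cl⁻ couple is the cathode and Ca²⁺/Ca is the anode.
E°cell = +1.36 − (−2.86) = +4.22 V; balancing electrons gives n = 2.
ΔG° = −nFE°cell = −(2)(96500)(+4.22) J/mol = −814 kJ/mol.

−814 kJ/mol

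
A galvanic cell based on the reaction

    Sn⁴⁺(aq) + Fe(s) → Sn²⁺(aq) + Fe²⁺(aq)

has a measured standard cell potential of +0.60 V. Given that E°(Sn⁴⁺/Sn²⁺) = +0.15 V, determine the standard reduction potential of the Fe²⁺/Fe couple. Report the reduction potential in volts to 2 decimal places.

In the reaction as written the Sn⁴⁺/Sn²⁺ couple is reduced (cathode) and Fe²⁺/Fe is oxidized (anode), so E°cell = E°(Sn⁴⁺/Sn²⁺) − E°(Fe²⁺/Fe).
E°(Fe²⁺/Fe) = E°(cathode) − E°cell = +0.15 − (+0.60) = −0.45 V.

−0.45 V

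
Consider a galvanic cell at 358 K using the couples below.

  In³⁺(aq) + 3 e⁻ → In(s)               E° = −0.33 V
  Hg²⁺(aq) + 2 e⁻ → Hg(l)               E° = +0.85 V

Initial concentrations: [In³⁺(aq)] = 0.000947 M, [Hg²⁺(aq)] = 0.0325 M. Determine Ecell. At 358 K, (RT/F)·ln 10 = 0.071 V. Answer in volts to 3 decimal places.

+1.199 V

Hg²⁺/Hg is reduced (cathode, E° = +0.85 V) and In³⁺/In is oxidized (anode).
The standard potential is +0.85 − (−0.33) = +1.18 V and the balanced reaction transfers n = 6 electrons.
The balanced reaction is 3 Hg²⁺(aq) + 2 In(s) → 3 Hg(l) + 2 In³⁺(aq), so Q = [In³⁺(aq)]^2 / [Hg²⁺(aq)]^3 = 0.0261 and log Q = −1.583.
Applying E = E° − (RT ln10/nF)·log Q gives +1.18 − (0.071/6)(−1.583) = +1.199 V.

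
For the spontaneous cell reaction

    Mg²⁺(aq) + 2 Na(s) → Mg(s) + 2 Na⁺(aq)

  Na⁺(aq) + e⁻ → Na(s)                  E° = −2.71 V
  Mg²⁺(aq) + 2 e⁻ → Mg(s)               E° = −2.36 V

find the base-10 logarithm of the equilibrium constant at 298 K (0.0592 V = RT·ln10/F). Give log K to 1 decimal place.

The Mg²⁺/Mg couple is reduced (cathode); E°cell = −2.36 − (−2.71) = +0.35 V with n = 2.
At equilibrium E = 0, so log K = nE°cell / 0.0592 = (2)(+0.35) / 0.0592 = 11.8.

log K = 11.8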